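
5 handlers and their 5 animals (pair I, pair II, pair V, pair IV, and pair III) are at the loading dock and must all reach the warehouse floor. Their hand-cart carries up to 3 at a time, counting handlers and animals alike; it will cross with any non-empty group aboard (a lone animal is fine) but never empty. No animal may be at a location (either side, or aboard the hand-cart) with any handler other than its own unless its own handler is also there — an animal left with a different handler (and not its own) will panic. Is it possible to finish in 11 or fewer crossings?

Yes

Yes — this plan uses 11 crossings (≤ 11):
1. animal I and handler I cross → the warehouse floor.
2. handler I crosses ← the loading dock.
3. animal II, animal IV, and animal V cross → the warehouse floor.
4. animal I crosses ← the loading dock.
5. handler II, handler IV, and handler V cross → the warehouse floor.
6. animal II and handler II cross ← the loading dock.
7. handler I, handler II, and handler III cross → the warehouse floor.
8. animal V crosses ← the loading dock.
9. animal I and animal II cross → the warehouse floor.
10. animal I crosses ← the loading dock.
11. animal I, animal III, and animal V cross → the warehouse floor.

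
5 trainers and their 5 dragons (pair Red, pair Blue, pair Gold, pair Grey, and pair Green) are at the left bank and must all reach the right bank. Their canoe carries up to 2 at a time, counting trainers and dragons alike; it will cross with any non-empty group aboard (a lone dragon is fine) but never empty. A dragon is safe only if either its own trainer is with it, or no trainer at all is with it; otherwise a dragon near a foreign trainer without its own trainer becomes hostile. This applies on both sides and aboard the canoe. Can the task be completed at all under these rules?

No

Following every safe sequence of crossings from the start, the most of the 10 that can be at the right bank as the canoe arrives there on crossings 1, 3, 5, 7 is 2, 3, 4, 5 respectively; the best ever achieved is 5 of 10.
From crossing 9 on, no configuration arises that was not already reachable earlier: only 82 distinct safe configurations (who is on which side, and where the canoe is) can ever be reached, none of them has everyone across, and every continuation just revisits them. So no valid plan exists.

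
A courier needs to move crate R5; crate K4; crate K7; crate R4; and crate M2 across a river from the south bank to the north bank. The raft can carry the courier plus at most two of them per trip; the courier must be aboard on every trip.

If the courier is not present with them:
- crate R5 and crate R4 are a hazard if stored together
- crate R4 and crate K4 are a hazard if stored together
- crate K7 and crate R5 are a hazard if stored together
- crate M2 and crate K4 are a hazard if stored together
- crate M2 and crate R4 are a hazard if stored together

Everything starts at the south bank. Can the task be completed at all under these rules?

Whatever the first load, the items left behind include a forbidden pair without the courier. No opening move is safe, so no plan exists.

No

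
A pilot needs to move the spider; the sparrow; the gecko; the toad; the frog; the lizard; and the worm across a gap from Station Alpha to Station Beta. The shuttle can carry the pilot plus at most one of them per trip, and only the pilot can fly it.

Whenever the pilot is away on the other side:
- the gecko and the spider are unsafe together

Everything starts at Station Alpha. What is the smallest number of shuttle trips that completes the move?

Counting alone: the pilot can take at most 1 across per trip to Station Beta, so moving all 7 needs at least 7 loaded trips out, with a return between consecutive ones — at least 13 crossings.
The plan below uses exactly 13 crossings, so it is optimal:
1. Pilot goes to Station Beta with the spider.  [Station Alpha: the frog, the gecko, the lizard, the sparrow, the toad, the worm | Station Beta: the spider]
2. Pilot goes back to Station Alpha alone.  [Station Alpha: the frog, the gecko, the lizard, the sparrow, the toad, the worm | Station Beta: the spider]
3. Pilot goes to Station Beta with the sparrow.  [Station Alpha: the frog, the gecko, the lizard, the toad, the worm | Station Beta: the sparrow, the spider]
4. Pilot goes back to Station Alpha alone.  [Station Alpha: the frog, the gecko, the lizard, the toad, the worm | Station Beta: the sparrow, the spider]
5. Pilot goes to Station Beta with the toad.  [Station Alpha: the frog, the gecko, the lizard, the worm | Station Beta: the sparrow, the spider, the toad]
6. Pilot goes back to Station Alpha alone.  [Station Alpha: the frog, the gecko, the lizard, the worm | Station Beta: the sparrow, the spider, the toad]
7. Pilot goes to Station Beta with the frog.  [Station Alpha: the gecko, the lizard, the worm | Station Beta: the frog, the sparrow, the spider, the toad]
8. Pilot goes back to Station Alpha alone.  [Station Alpha: the gecko, the lizard, the worm | Station Beta: the frog, the sparrow, the spider, the toad]
9. Pilot goes to Station Beta with the lizard.  [Station Alpha: the gecko, the worm | Station Beta: the frog, the lizard, the sparrow, the spider, the toad]
10. Pilot goes back to Station Alpha alone.  [Station Alpha: the gecko, the worm | Station Beta: the frog, the lizard, the sparrow, the spider, the toad]
11. Pilot goes to Station Beta with the worm.  [Station Alpha: the gecko | Station Beta: the frog, the lizard, the sparrow, the spider, the toad, the worm]
12. Pilot goes back to Station Alpha alone.  [Station Alpha: the gecko | Station Beta: the frog, the lizard, the sparrow, the spider, the toad, the worm]
13. Pilot goes to Station Beta with the gecko.  [Station Alpha: — | Station Beta: the frog, the gecko, the lizard, the sparrow, the spider, the toad, the worm]

13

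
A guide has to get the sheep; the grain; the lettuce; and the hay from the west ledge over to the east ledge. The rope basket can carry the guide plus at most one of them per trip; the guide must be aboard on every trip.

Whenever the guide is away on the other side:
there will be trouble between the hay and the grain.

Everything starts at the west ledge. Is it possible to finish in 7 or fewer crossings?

Yes

Yes — this plan uses 7 crossings (≤ 7):
1. Guide goes to the east ledge with the grain.  [the west ledge: the hay, the lettuce, the sheep | the east ledge: the grain]
2. Guide goes back to the west ledge alone.  [the west ledge: the hay, the lettuce, the sheep | the east ledge: the grain]
3. Guide goes to the east ledge with the sheep.  [the west ledge: the hay, the lettuce | the east ledge: the grain, the sheep]
4. Guide goes back to the west ledge alone.  [the west ledge: the hay, the lettuce | the east ledge: the grain, the sheep]
5. Guide goes to the east ledge with the lettuce.  [the west ledge: the hay | the east ledge: the grain, the lettuce, the sheep]
6. Guide goes back to the west ledge alone.  [the west ledge: the hay | the east ledge: the grain, the lettuce, the sheep]
7. Guide goes to the east ledge with the hay.  [the west ledge: — | the east ledge: the grain, the hay, the lettuce, the sheep]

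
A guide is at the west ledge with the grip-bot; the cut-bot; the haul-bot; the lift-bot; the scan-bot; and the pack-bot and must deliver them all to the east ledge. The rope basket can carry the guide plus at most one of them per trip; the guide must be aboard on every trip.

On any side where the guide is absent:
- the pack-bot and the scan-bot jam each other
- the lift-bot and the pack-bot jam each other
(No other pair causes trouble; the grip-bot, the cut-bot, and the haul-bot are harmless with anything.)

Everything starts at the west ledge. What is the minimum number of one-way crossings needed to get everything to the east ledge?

13

Counting alone: the guide can take at most 1 across per trip to the east ledge, so moving all 6 needs at least 6 loaded trips out, with a return between consecutive ones — at least 11 crossings.
The safety rule pushes this higher. Following every safe sequence of crossings, the most of the 6 that can be at the east ledge as the rope basket arrives there on crossing 11 is 5 — never all 6.
So no plan with fewer than 13 crossings exists, and this one achieves 13:
1. Guide goes to the east ledge with the pack-bot.
2. Guide goes back to the west ledge alone.
3. Guide goes to the east ledge with the grip-bot.
4. Guide goes back to the west ledge alone.
5. Guide goes to the east ledge with the cut-bot.
6. Guide goes back to the west ledge alone.
7. Guide goes to the east ledge with the haul-bot.
8. Guide goes back to the west ledge alone.
9. Guide goes to the east ledge with the lift-bot.
10. Guide goes back to the west ledge with the pack-bot.
11. Guide goes to the east ledge with the scan-bot.
12. Guide goes back to the west ledge alone.
13. Guide goes to the east ledge with the pack-bot.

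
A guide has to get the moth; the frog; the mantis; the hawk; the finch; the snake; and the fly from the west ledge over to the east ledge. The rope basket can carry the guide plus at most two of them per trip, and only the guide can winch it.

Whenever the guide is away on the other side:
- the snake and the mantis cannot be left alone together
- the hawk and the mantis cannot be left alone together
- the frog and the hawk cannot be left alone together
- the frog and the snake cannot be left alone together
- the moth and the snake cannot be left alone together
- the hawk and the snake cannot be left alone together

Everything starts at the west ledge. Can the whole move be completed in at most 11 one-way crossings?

Yes

Yes — this plan uses 11 crossings (≤ 11):
1. Guide goes to the east ledge with the hawk and the snake.
2. Guide goes back to the west ledge with the hawk.
3. Guide goes to the east ledge with the hawk and the moth.
4. Guide goes back to the west ledge with the snake.
5. Guide goes to the east ledge with the frog and the mantis.
6. Guide goes back to the west ledge with the hawk.
7. Guide goes to the east ledge with the finch and the hawk.
8. Guide goes back to the west ledge with the hawk.
9. Guide goes to the east ledge with the fly and the hawk.
10. Guide goes back to the west ledge with the hawk.
11. Guide goes to the east ledge with the hawk and the snake.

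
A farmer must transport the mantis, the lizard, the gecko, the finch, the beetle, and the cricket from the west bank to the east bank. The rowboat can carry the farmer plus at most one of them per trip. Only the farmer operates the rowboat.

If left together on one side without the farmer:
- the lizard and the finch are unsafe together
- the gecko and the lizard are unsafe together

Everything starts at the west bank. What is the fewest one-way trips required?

Counting alone: the farmer can take at most 1 across per trip to the east bank, so moving all 6 needs at least 6 loaded trips out, with a return between consecutive ones — at least 11 crossings.
The safety rule pushes this higher. Following every safe sequence of crossings, the most of the 6 that can be at the east bank as the rowboat arrives there on crossing 11 is 5 — never all 6.
So no plan with fewer than 13 crossings exists, and this one achieves 13:
1. Farmer goes to the east bank with the lizard.
2. Farmer goes back to the west bank alone.
3. Farmer goes to the east bank with the mantis.
4. Farmer goes back to the west bank alone.
5. Farmer goes to the east bank with the gecko.
6. Farmer goes back to the west bank with the lizard.
7. Farmer goes to the east bank with the finch.
8. Farmer goes back to the west bank alone.
9. Farmer goes to the east bank with the beetle.
10. Farmer goes back to the west bank alone.
11. Farmer goes to the east bank with the cricket.
12. Farmer goes back to the west bank alone.
13. Farmer goes to the east bank with the lizard.

13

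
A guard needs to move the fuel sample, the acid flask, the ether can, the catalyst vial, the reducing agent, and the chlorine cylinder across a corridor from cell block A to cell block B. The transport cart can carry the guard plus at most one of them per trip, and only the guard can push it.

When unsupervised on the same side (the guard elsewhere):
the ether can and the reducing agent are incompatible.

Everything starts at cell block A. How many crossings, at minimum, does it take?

Counting alone: the guard can take at most 1 across per trip to cell block B, so moving all 6 needs at least 6 loaded trips out, with a return between consecutive ones — at least 11 crossings.
The plan below uses exactly 11 crossings, so it is optimal:
1. Guard goes to cell block B with the ether can.  [cell block A: the acid flask, the catalyst vial, the chlorine cylinder, the fuel sample, the reducing agent | cell block B: the ether can]
2. Guard goes back to cell block A alone.  [cell block A: the acid flask, the catalyst vial, the chlorine cylinder, the fuel sample, the reducing agent | cell block B: the ether can]
3. Guard goes to cell block B with the fuel sample.  [cell block A: the acid flask, the catalyst vial, the chlorine cylinder, the reducing agent | cell block B: the ether can, the fuel sample]
4. Guard goes back to cell block A alone.  [cell block A: the acid flask, the catalyst vial, the chlorine cylinder, the reducing agent | cell block B: the ether can, the fuel sample]
5. Guard goes to cell block B with the acid flask.  [cell block A: the catalyst vial, the chlorine cylinder, the reducing agent | cell block B: the acid flask, the ether can, the fuel sample]
6. Guard goes back to cell block A alone.  [cell block A: the catalyst vial, the chlorine cylinder, the reducing agent | cell block B: the acid flask, the ether can, the fuel sample]
7. Guard goes to cell block B with the catalyst vial.  [cell block A: the chlorine cylinder, the reducing agent | cell block B: the acid flask, the catalyst vial, the ether can, the fuel sample]
8. Guard goes back to cell block A alone.  [cell block A: the chlorine cylinder, the reducing agent | cell block B: the acid flask, the catalyst vial, the ether can, the fuel sample]
9. Guard goes to cell block B with the chlorine cylinder.  [cell block A: the reducing agent | cell block B: the acid flask, the catalyst vial, the chlorine cylinder, the ether can, the fuel sample]
10. Guard goes back to cell block A alone.  [cell block A: the reducing agent | cell block B: the acid flask, the catalyst vial, the chlorine cylinder, the ether can, the fuel sample]
11. Guard goes to cell block B with the reducing agent.  [cell block A: — | cell block B: the acid flask, the catalyst vial, the chlorine cylinder, the ether can, the fuel sample, the reducing agent]

11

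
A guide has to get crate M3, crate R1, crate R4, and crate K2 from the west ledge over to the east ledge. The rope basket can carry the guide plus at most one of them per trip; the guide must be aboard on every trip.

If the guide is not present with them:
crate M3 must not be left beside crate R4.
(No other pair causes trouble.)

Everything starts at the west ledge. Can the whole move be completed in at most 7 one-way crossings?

Yes

Yes — this plan uses 7 crossings (≤ 7):
1. Guide goes to the east ledge with crate M3.  [the west ledge: crate K2, crate R1, crate R4 | the east ledge: crate M3]
2. Guide goes back to the west ledge alone.  [the west ledge: crate K2, crate R1, crate R4 | the east ledge: crate M3]
3. Guide goes to the east ledge with crate R1.  [the west ledge: crate K2, crate R4 | the east ledge: crate M3, crate R1]
4. Guide goes back to the west ledge alone.  [the west ledge: crate K2, crate R4 | the east ledge: crate M3, crate R1]
5. Guide goes to the east ledge with crate K2.  [the west ledge: crate R4 | the east ledge: crate K2, crate M3, crate R1]
6. Guide goes back to the west ledge alone.  [the west ledge: crate R4 | the east ledge: crate K2, crate M3, crate R1]
7. Guide goes to the east ledge with crate R4.  [the west ledge: — | the east ledge: crate K2, crate M3, crate R1, crate R4]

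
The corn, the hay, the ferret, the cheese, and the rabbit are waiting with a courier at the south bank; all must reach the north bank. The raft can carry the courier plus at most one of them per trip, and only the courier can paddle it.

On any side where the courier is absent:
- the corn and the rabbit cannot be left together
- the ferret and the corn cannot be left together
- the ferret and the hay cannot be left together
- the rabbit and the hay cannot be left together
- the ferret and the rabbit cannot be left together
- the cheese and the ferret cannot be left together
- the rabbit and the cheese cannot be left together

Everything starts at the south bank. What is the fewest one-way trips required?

Whatever the first load, the items left behind include a forbidden pair without the courier. No opening move is safe, so no plan exists.

impossible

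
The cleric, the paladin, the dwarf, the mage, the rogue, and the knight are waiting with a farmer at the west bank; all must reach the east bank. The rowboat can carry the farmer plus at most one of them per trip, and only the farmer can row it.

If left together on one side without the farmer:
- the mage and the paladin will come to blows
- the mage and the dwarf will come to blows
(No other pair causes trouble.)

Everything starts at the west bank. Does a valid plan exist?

Yes

1. Farmer goes to the east bank with the mage.
2. Farmer goes back to the west bank alone.
3. Farmer goes to the east bank with the cleric.
4. Farmer goes back to the west bank alone.
5. Farmer goes to the east bank with the paladin.
6. Farmer goes back to the west bank with the mage.
7. Farmer goes to the east bank with the dwarf.
8. Farmer goes back to the west bank alone.
9. Farmer goes to the east bank with the rogue.
10. Farmer goes back to the west bank alone.
11. Farmer goes to the east bank with the knight.
12. Farmer goes back to the west bank alone.
13. Farmer goes to the east bank with the mage.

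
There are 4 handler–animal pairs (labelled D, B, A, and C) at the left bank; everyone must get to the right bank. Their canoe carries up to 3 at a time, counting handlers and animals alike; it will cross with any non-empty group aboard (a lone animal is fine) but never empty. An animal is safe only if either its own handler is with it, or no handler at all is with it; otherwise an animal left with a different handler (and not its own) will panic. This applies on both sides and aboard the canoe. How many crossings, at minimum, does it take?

9

Counting alone: each trip to the right bank takes at most 3 across and each return brings at least 1 back, so after t trips out (and t−1 returns) at most 3t − (t−1) of the 8 are across; that first reaches 8 at t = 4, so at least 7 crossings are needed.
The safety rule pushes this higher. Following every safe sequence of crossings, the most of the 8 that can be at the right bank as the canoe arrives there on crossing 7 is 7 — never all 8.
So no plan with fewer than 9 crossings exists, and this one achieves 9:
1. animal D and handler D cross → the right bank.
2. handler D crosses ← the left bank.
3. animal B, handler B, and handler D cross → the right bank.
4. animal D and handler D cross ← the left bank.
5. handler A, handler C, and handler D cross → the right bank.
6. animal B crosses ← the left bank.
7. animal B and animal D cross → the right bank.
8. animal D crosses ← the left bank.
9. animal A, animal C, and animal D cross → the right bank.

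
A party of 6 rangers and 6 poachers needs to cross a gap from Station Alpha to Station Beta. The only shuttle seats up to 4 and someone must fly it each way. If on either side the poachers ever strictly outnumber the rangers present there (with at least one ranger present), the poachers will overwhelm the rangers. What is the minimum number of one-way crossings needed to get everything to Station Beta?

9

Counting alone: each trip to Station Beta takes at most 4 across and each return brings at least 1 back, so after t trips out (and t−1 returns) at most 4t − (t−1) of the 12 are across; that first reaches 12 at t = 4, so at least 7 crossings are needed.
The safety rule pushes this higher. Following every safe sequence of crossings, the most of the 12 that can be at Station Beta as the shuttle arrives there on crossing 7 is 11 — never all 12.
So no plan with fewer than 9 crossings exists, and this one achieves 9:
1. 2 poachers → Station Beta.  (Station Alpha: 6R 4P; Station Beta: 0R 2P)
2. 1 poacher ← Station Alpha.  (Station Alpha: 6R 5P; Station Beta: 0R 1P)
3. 4 poachers → Station Beta.  (Station Alpha: 6R 1P; Station Beta: 0R 5P)
4. 1 poacher ← Station Alpha.  (Station Alpha: 6R 2P; Station Beta: 0R 4P)
5. 4 rangers → Station Beta.  (Station Alpha: 2R 2P; Station Beta: 4R 4P)
6. 1 ranger and 1 poacher ← Station Alpha.  (Station Alpha: 3R 3P; Station Beta: 3R 3P)
7. 2 rangers and 2 poachers → Station Beta.  (Station Alpha: 1R 1P; Station Beta: 5R 5P)
8. 1 ranger and 1 poacher ← Station Alpha.  (Station Alpha: 2R 2P; Station Beta: 4R 4P)
9. 2 rangers and 2 poachers → Station Beta.  (Station Alpha: 0R 0P; Station Beta: 6R 6P)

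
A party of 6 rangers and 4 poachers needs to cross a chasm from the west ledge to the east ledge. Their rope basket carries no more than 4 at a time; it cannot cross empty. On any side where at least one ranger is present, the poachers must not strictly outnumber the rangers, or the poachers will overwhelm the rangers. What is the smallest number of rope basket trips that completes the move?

5

Counting alone: each trip to the east ledge takes at most 4 across and each return brings at least 1 back, so after t trips out (and t−1 returns) at most 4t − (t−1) of the 10 are across; that first reaches 10 at t = 3, so at least 5 crossings are needed.
The plan below uses exactly 5 crossings, so it is optimal:
1. 4 poachers → the east ledge.  (the west ledge: 6R 0P; the east ledge: 0R 4P)
2. 1 poacher ← the west ledge.  (the west ledge: 6R 1P; the east ledge: 0R 3P)
3. 4 rangers → the east ledge.  (the west ledge: 2R 1P; the east ledge: 4R 3P)
4. 1 poacher ← the west ledge.  (the west ledge: 2R 2P; the east ledge: 4R 2P)
5. 2 rangers and 2 poachers → the east ledge.  (the west ledge: 0R 0P; the east ledge: 6R 4P)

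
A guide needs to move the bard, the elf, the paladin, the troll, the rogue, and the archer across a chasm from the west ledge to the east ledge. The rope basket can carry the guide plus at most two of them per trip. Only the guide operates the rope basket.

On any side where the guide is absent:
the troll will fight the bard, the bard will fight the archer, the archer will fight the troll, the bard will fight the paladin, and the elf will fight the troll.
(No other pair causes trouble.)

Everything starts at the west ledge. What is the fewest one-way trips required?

Counting alone: the guide can take at most 2 across per trip to the east ledge, so moving all 6 needs at least 3 loaded trips out, with a return between consecutive ones — at least 5 crossings.
The safety rule pushes this higher. Following every safe sequence of crossings, the most of the 6 that can be at the east ledge as the rope basket arrives there on crossings 5, 7 is 4, 5 respectively — never all 6.
So no plan with fewer than 9 crossings exists, and this one achieves 9:
1. Guide goes to the east ledge with the bard and the troll.  [the west ledge: the archer, the elf, the paladin, the rogue | the east ledge: the bard, the troll]
2. Guide goes back to the west ledge with the bard.  [the west ledge: the archer, the bard, the elf, the paladin, the rogue | the east ledge: the troll]
3. Guide goes to the east ledge with the bard and the elf.  [the west ledge: the archer, the paladin, the rogue | the east ledge: the bard, the elf, the troll]
4. Guide goes back to the west ledge with the troll.  [the west ledge: the archer, the paladin, the rogue, the troll | the east ledge: the bard, the elf]
5. Guide goes to the east ledge with the archer and the paladin.  [the west ledge: the rogue, the troll | the east ledge: the archer, the bard, the elf, the paladin]
6. Guide goes back to the west ledge with the bard.  [the west ledge: the bard, the rogue, the troll | the east ledge: the archer, the elf, the paladin]
7. Guide goes to the east ledge with the bard and the rogue.  [the west ledge: the troll | the east ledge: the archer, the bard, the elf, the paladin, the rogue]
8. Guide goes back to the west ledge with the bard.  [the west ledge: the bard, the troll | the east ledge: the archer, the elf, the paladin, the rogue]
9. Guide goes to the east ledge with the bard and the troll.  [the west ledge: — | the east ledge: the archer, the bard, the elf, the paladin, the rogue, the troll]

9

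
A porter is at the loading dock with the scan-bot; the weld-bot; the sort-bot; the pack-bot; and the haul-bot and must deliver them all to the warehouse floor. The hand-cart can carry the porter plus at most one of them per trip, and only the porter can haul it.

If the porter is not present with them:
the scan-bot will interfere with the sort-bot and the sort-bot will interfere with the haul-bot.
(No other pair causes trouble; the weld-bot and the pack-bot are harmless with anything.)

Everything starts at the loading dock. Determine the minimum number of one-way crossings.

Counting alone: the porter can take at most 1 across per trip to the warehouse floor, so moving all 5 needs at least 5 loaded trips out, with a return between consecutive ones — at least 9 crossings.
The safety rule pushes this higher. Following every safe sequence of crossings, the most of the 5 that can be at the warehouse floor as the hand-cart arrives there on crossing 9 is 4 — never all 5.
So no plan with fewer than 11 crossings exists, and this one achieves 11:
1. Porter goes to the warehouse floor with the sort-bot.
2. Porter goes back to the loading dock alone.
3. Porter goes to the warehouse floor with the scan-bot.
4. Porter goes back to the loading dock with the sort-bot.
5. Porter goes to the warehouse floor with the haul-bot.
6. Porter goes back to the loading dock alone.
7. Porter goes to the warehouse floor with the weld-bot.
8. Porter goes back to the loading dock alone.
9. Porter goes to the warehouse floor with the pack-bot.
10. Porter goes back to the loading dock alone.
11. Porter goes to the warehouse floor with the sort-bot.

11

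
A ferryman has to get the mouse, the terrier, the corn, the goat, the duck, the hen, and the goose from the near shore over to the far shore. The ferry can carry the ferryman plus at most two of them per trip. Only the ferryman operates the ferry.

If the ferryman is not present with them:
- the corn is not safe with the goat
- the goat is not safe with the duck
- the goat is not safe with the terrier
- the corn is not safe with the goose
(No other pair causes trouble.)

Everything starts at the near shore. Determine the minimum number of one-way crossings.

7

Counting alone: the ferryman can take at most 2 across per trip to the far shore, so moving all 7 needs at least 4 loaded trips out, with a return between consecutive ones — at least 7 crossings.
The plan below uses exactly 7 crossings, so it is optimal:
1. Ferryman goes to the far shore with the corn and the goat.  [the near shore: the duck, the goose, the hen, the mouse, the terrier | the far shore: the corn, the goat]
2. Ferryman goes back to the near shore with the goat.  [the near shore: the duck, the goat, the goose, the hen, the mouse, the terrier | the far shore: the corn]
3. Ferryman goes to the far shore with the duck and the terrier.  [the near shore: the goat, the goose, the hen, the mouse | the far shore: the corn, the duck, the terrier]
4. Ferryman goes back to the near shore alone.  [the near shore: the goat, the goose, the hen, the mouse | the far shore: the corn, the duck, the terrier]
5. Ferryman goes to the far shore with the hen and the mouse.  [the near shore: the goat, the goose | the far shore: the corn, the duck, the hen, the mouse, the terrier]
6. Ferryman goes back to the near shore alone.  [the near shore: the goat, the goose | the far shore: the corn, the duck, the hen, the mouse, the terrier]
7. Ferryman goes to the far shore with the goat and the goose.  [the near shore: — | the far shore: the corn, the duck, the goat, the goose, the hen, the mouse, the terrier]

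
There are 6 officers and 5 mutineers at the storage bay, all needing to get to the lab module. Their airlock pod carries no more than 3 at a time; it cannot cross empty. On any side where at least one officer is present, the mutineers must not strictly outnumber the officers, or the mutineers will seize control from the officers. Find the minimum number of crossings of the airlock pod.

9

Counting alone: each trip to the lab module takes at most 3 across and each return brings at least 1 back, so after t trips out (and t−1 returns) at most 3t − (t−1) of the 11 are across; that first reaches 11 at t = 5, so at least 9 crossings are needed.
The plan below uses exactly 9 crossings, so it is optimal:
1. 3 mutineers → the lab module.  (the storage bay: 6O 2M; the lab module: 0O 3M)
2. 1 mutineer ← the storage bay.  (the storage bay: 6O 3M; the lab module: 0O 2M)
3. 3 officers → the lab module.  (the storage bay: 3O 3M; the lab module: 3O 2M)
4. 1 officer ← the storage bay.  (the storage bay: 4O 3M; the lab module: 2O 2M)
5. 2 officers and 1 mutineer → the lab module.  (the storage bay: 2O 2M; the lab module: 4O 3M)
6. 1 officer ← the storage bay.  (the storage bay: 3O 2M; the lab module: 3O 3M)
7. 2 officers and 1 mutineer → the lab module.  (the storage bay: 1O 1M; the lab module: 5O 4M)
8. 1 officer ← the storage bay.  (the storage bay: 2O 1M; the lab module: 4O 4M)
9. 2 officers and 1 mutineer → the lab module.  (the storage bay: 0O 0M; the lab module: 6O 5M)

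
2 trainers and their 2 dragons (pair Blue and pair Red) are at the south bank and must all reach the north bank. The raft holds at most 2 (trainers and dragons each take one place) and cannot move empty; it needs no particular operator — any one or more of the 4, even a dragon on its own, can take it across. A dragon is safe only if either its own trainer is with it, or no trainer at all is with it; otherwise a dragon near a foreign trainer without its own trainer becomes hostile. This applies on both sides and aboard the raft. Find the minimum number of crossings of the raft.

Counting alone: each trip to the north bank takes at most 2 across and each return brings at least 1 back, so after t trips out (and t−1 returns) at most 2t − (t−1) of the 4 are across; that first reaches 4 at t = 3, so at least 5 crossings are needed.
The plan below uses exactly 5 crossings, so it is optimal:
1. dragon Blue and trainer Blue cross → the north bank.
2. trainer Blue crosses ← the south bank.
3. trainer Blue and trainer Red cross → the north bank.
4. trainer Red crosses ← the south bank.
5. dragon Red and trainer Red cross → the north bank.

5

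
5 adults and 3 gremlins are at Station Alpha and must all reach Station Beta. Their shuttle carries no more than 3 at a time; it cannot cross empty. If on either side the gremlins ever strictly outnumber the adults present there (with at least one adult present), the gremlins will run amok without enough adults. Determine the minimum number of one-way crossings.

7

Counting alone: each trip to Station Beta takes at most 3 across and each return brings at least 1 back, so after t trips out (and t−1 returns) at most 3t − (t−1) of the 8 are across; that first reaches 8 at t = 4, so at least 7 crossings are needed.
The plan below uses exactly 7 crossings, so it is optimal:
1. 2 gremlins → Station Beta.  (Station Alpha: 5A 1G; Station Beta: 0A 2G)
2. 1 gremlin ← Station Alpha.  (Station Alpha: 5A 2G; Station Beta: 0A 1G)
3. 2 adults and 1 gremlin → Station Beta.  (Station Alpha: 3A 1G; Station Beta: 2A 2G)
4. 1 gremlin ← Station Alpha.  (Station Alpha: 3A 2G; Station Beta: 2A 1G)
5. 1 adult and 2 gremlins → Station Beta.  (Station Alpha: 2A 0G; Station Beta: 3A 3G)
6. 1 gremlin ← Station Alpha.  (Station Alpha: 2A 1G; Station Beta: 3A 2G)
7. 2 adults and 1 gremlin → Station Beta.  (Station Alpha: 0A 0G; Station Beta: 5A 3G)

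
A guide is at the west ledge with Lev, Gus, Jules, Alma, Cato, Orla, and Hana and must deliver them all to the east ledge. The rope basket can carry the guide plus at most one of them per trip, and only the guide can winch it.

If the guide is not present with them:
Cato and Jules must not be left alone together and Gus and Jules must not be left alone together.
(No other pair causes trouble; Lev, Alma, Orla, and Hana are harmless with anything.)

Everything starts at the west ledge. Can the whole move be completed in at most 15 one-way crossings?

Yes — this plan uses 15 crossings (≤ 15):
1. Guide goes to the east ledge with Jules.
2. Guide goes back to the west ledge alone.
3. Guide goes to the east ledge with Lev.
4. Guide goes back to the west ledge alone.
5. Guide goes to the east ledge with Gus.
6. Guide goes back to the west ledge with Jules.
7. Guide goes to the east ledge with Cato.
8. Guide goes back to the west ledge alone.
9. Guide goes to the east ledge with Alma.
10. Guide goes back to the west ledge alone.
11. Guide goes to the east ledge with Orla.
12. Guide goes back to the west ledge alone.
13. Guide goes to the east ledge with Hana.
14. Guide goes back to the west ledge alone.
15. Guide goes to the east ledge with Jules.

Yes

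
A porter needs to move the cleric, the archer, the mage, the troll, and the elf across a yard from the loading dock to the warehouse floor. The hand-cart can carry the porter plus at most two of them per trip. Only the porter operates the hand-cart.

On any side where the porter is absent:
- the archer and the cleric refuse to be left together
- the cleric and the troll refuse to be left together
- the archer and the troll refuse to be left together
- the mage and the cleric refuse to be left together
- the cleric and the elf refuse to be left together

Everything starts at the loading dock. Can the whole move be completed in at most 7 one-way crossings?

Yes — this plan uses 7 crossings (≤ 7):
1. Porter goes to the warehouse floor with the archer and the cleric.  [the loading dock: the elf, the mage, the troll | the warehouse floor: the archer, the cleric]
2. Porter goes back to the loading dock with the cleric.  [the loading dock: the cleric, the elf, the mage, the troll | the warehouse floor: the archer]
3. Porter goes to the warehouse floor with the cleric and the mage.  [the loading dock: the elf, the troll | the warehouse floor: the archer, the cleric, the mage]
4. Porter goes back to the loading dock with the cleric.  [the loading dock: the cleric, the elf, the troll | the warehouse floor: the archer, the mage]
5. Porter goes to the warehouse floor with the cleric and the elf.  [the loading dock: the troll | the warehouse floor: the archer, the cleric, the elf, the mage]
6. Porter goes back to the loading dock with the cleric.  [the loading dock: the cleric, the troll | the warehouse floor: the archer, the elf, the mage]
7. Porter goes to the warehouse floor with the cleric and the troll.  [the loading dock: — | the warehouse floor: the archer, the cleric, the elf, the mage, the troll]

Yes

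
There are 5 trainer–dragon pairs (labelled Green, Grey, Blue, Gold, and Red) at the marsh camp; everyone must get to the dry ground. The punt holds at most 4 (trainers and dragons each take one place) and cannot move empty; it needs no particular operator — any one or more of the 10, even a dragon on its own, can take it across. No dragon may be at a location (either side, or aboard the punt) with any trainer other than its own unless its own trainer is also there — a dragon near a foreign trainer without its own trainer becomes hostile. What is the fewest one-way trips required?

Counting alone: each trip to the dry ground takes at most 4 across and each return brings at least 1 back, so after t trips out (and t−1 returns) at most 4t − (t−1) of the 10 are across; that first reaches 10 at t = 3, so at least 5 crossings are needed.
The safety rule pushes this higher. Following every safe sequence of crossings, the most of the 10 that can be at the dry ground as the punt arrives there on crossing 5 is 9 — never all 10.
So no plan with fewer than 7 crossings exists, and this one achieves 7:
1. dragon Green and trainer Green cross → the dry ground.
2. trainer Green crosses ← the marsh camp.
3. dragon Blue, dragon Gold, dragon Grey, and dragon Red cross → the dry ground.
4. dragon Green crosses ← the marsh camp.
5. trainer Blue, trainer Gold, trainer Grey, and trainer Red cross → the dry ground.
6. dragon Grey and trainer Grey cross ← the marsh camp.
7. dragon Green, dragon Grey, trainer Green, and trainer Grey cross → the dry ground.

7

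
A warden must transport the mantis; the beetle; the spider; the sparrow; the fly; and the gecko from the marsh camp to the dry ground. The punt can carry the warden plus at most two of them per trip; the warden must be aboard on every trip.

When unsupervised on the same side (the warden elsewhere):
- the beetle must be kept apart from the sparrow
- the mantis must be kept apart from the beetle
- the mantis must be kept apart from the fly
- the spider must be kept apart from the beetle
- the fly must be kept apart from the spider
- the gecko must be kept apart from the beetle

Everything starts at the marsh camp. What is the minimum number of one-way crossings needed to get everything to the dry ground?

Counting alone: the warden can take at most 2 across per trip to the dry ground, so moving all 6 needs at least 3 loaded trips out, with a return between consecutive ones — at least 5 crossings.
The safety rule pushes this higher. Following every safe sequence of crossings, the most of the 6 that can be at the dry ground as the punt arrives there on crossing 5 is 5 — never all 6.
So no plan with fewer than 7 crossings exists, and this one achieves 7:
1. Warden goes to the dry ground with the beetle and the fly.  [the marsh camp: the gecko, the mantis, the sparrow, the spider | the dry ground: the beetle, the fly]
2. Warden goes back to the marsh camp alone.  [the marsh camp: the gecko, the mantis, the sparrow, the spider | the dry ground: the beetle, the fly]
3. Warden goes to the dry ground with the mantis and the spider.  [the marsh camp: the gecko, the sparrow | the dry ground: the beetle, the fly, the mantis, the spider]
4. Warden goes back to the marsh camp with the beetle and the fly.  [the marsh camp: the beetle, the fly, the gecko, the sparrow | the dry ground: the mantis, the spider]
5. Warden goes to the dry ground with the gecko and the sparrow.  [the marsh camp: the beetle, the fly | the dry ground: the gecko, the mantis, the sparrow, the spider]
6. Warden goes back to the marsh camp alone.  [the marsh camp: the beetle, the fly | the dry ground: the gecko, the mantis, the sparrow, the spider]
7. Warden goes to the dry ground with the beetle and the fly.  [the marsh camp: — | the dry ground: the beetle, the fly, the gecko, the mantis, the sparrow, the spider]

7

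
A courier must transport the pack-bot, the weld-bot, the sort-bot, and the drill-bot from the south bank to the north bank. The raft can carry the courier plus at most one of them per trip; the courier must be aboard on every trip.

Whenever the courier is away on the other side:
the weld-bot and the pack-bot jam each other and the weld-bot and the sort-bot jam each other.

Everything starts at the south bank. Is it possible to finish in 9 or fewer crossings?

Yes

Yes — this plan uses 9 crossings (≤ 9):
1. Courier goes to the north bank with the weld-bot.
2. Courier goes back to the south bank alone.
3. Courier goes to the north bank with the pack-bot.
4. Courier goes back to the south bank with the weld-bot.
5. Courier goes to the north bank with the sort-bot.
6. Courier goes back to the south bank alone.
7. Courier goes to the north bank with the drill-bot.
8. Courier goes back to the south bank alone.
9. Courier goes to the north bank with the weld-bot.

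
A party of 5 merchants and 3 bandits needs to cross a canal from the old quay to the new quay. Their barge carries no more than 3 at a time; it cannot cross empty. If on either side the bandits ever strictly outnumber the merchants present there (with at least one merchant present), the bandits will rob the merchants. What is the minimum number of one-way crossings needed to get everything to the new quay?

7

Counting alone: each trip to the new quay takes at most 3 across and each return brings at least 1 back, so after t trips out (and t−1 returns) at most 3t − (t−1) of the 8 are across; that first reaches 8 at t = 4, so at least 7 crossings are needed.
The plan below uses exactly 7 crossings, so it is optimal:
1. 2 bandits → the new quay.  (the old quay: 5M 1B; the new quay: 0M 2B)
2. 1 bandit ← the old quay.  (the old quay: 5M 2B; the new quay: 0M 1B)
3. 2 merchants and 1 bandit → the new quay.  (the old quay: 3M 1B; the new quay: 2M 2B)
4. 1 bandit ← the old quay.  (the old quay: 3M 2B; the new quay: 2M 1B)
5. 1 merchant and 2 bandits → the new quay.  (the old quay: 2M 0B; the new quay: 3M 3B)
6. 1 bandit ← the old quay.  (the old quay: 2M 1B; the new quay: 3M 2B)
7. 2 merchants and 1 bandit → the new quay.  (the old quay: 0M 0B; the new quay: 5M 3B)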